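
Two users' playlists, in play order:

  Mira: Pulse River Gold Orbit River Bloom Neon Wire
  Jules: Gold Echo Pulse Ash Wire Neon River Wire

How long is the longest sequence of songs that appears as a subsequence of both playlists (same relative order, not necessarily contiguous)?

One common subsequence of length 3: Pulse [1,3] → River [5,7] → Wire [8,8]. Since dp[8][8] = 3, nothing longer is possible.

3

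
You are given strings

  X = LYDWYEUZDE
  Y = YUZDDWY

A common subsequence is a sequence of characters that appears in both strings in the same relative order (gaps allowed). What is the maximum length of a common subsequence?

Taking Y at X[2]=Y[1], then D at X[3]=Y[5], then W at X[4]=Y[6], then Y at X[5]=Y[7] gives a common subsequence of length 4. The LCS DP gives dp[10][7] = 4, so this is optimal.

4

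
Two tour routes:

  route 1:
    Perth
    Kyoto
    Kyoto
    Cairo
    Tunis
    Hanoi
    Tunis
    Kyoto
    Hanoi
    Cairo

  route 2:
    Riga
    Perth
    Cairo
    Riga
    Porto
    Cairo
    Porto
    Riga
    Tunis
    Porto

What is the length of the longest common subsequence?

Taking Perth (route 1 #1, route 2 #2), Cairo (route 1 #4, route 2 #6), Tunis (route 1 #5, route 2 #9) gives a common subsequence of length 3. dp[10][10] = 3 confirms this is the maximum.

3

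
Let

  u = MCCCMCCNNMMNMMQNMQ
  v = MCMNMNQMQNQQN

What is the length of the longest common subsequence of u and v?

10

Match M (u #1, v #1), then C (u #4, v #2), then M (u #5, v #3), then N (u #9, v #4), then M (u #11, v #5), then N (u #12, v #6), then M (u #14, v #8), then Q (u #15, v #9), then N (u #16, v #10), then Q (u #18, v #12) — 10 characters in the same relative order in both, and the DP table's final entry dp[18][13] is also 10, so no common subsequence is longer.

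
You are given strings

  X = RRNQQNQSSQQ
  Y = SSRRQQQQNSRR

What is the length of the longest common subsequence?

Let dp[i][j] be the LCS length of the first i characters of X and the first j characters of Y. dp[i][j] = dp[i-1][j-1]+1 when the i-th and j-th characters match, else max(dp[i-1][j], dp[i][j-1]).
    ·  S  S  R  R  Q  Q  Q  Q  N  S  R  R
 ·  0  0  0  0  0  0  0  0  0  0  0  0  0
 R  0  0  0  1  1  1  1  1  1  1  1  1  1
 R  0  0  0  1  2  2  2  2  2  2  2  2  2
 N  0  0  0  1  2  2  2  2  2  3  3  3  3
 Q  0  0  0  1  2  3  3  3  3  3  3  3  3
 Q  0  0  0  1  2  3  4  4  4  4  4  4  4
 N  0  0  0  1  2  3  4  4  4  5  5  5  5
 Q  0  0  0  1  2  3  4  5  5  5  5  5  5
 S  0  1  1  1  2  3  4  5  5  5  6  6  6
 S  0  1  2  2  2  3  4  5  5  5  6  6  6
 Q  0  1  2  2  2  3  4  5  6  6  6  6  6
 Q  0  1  2  2  2  3  4  5  6  6  6  6  6
dp[11][12] = 6. One LCS (by backtracking along matches): RRQQNS.

6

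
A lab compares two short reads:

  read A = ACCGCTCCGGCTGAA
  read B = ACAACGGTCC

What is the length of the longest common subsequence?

Let dp[i][j] be the LCS length of the first i bases of read A and the first j bases of read B. dp[i][j] = dp[i-1][j-1]+1 when the i-th and j-th bases match, else max(dp[i-1][j], dp[i][j-1]).
    ·  A  C  A  A  C  G  G  T  C  C
 ·  0  0  0  0  0  0  0  0  0  0  0
 A  0  1  1  1  1  1  1  1  1  1  1
 C  0  1  2  2  2  2  2  2  2  2  2
 C  0  1  2  2  2  3  3  3  3  3  3
 G  0  1  2  2  2  3  4  4  4  4  4
 C  0  1  2  2  2  3  4  4  4  5  5
 T  0  1  2  2  2  3  4  4  5  5  5
 C  0  1  2  2  2  3  4  4  5  6  6
 C  0  1  2  2  2  3  4  4  5  6  7
 G  0  1  2  2  2  3  4  5  5  6  7
 G  0  1  2  2  2  3  4  5  5  6  7
 C  0  1  2  2  2  3  4  5  5  6  7
 T  0  1  2  2  2  3  4  5  6  6  7
 G  0  1  2  2  2  3  4  5  6  6  7
 A  0  1  2  3  3  3  4  5  6  6  7
 A  0  1  2  3  4  4  4  5  6  6  7
dp[15][10] = 7. One LCS (by backtracking along matches): ACCGTCC.

7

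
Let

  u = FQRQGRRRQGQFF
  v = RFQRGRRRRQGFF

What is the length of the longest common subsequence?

One common subsequence of length 11: F at u[1]=v[2]; then Q at u[2]=v[3]; then R at u[3]=v[4]; then G at u[5]=v[5]; then R at u[6]=v[7]; then R at u[7]=v[8]; then R at u[8]=v[9]; then Q at u[9]=v[10]; then G at u[10]=v[11]; then F at u[12]=v[12]; then F at u[13]=v[13]. The LCS DP gives dp[13][13] = 11, so this is optimal.

11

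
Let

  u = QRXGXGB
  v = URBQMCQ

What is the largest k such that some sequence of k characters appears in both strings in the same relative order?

Match R (u #2, v #2), then B (u #7, v #3) — 2 characters in the same relative order in both, and the DP table's final entry dp[7][7] is also 2, so no common subsequence is longer.

2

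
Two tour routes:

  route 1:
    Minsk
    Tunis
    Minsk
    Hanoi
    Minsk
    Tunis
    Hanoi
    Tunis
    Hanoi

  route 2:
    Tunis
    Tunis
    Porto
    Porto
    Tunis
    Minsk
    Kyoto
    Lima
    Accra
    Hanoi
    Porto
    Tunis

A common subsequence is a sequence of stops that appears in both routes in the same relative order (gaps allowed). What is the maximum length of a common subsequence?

Taking Tunis (route 1 #2, route 2 #5) → Minsk (route 1 #3, route 2 #6) → Hanoi (route 1 #4, route 2 #10) → Tunis (route 1 #8, route 2 #12) gives a common subsequence of length 4. dp[9][12] = 4 confirms this is the maximum.

4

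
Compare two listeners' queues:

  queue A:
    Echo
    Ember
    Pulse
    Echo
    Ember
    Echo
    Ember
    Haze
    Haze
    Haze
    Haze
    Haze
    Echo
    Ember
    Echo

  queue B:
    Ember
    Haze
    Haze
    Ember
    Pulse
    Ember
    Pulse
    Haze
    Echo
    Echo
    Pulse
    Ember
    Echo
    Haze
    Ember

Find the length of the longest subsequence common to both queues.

7

Pick Ember (queue A #2, queue B #6), then Pulse (queue A #3, queue B #7), then Echo (queue A #4, queue B #10), then Ember (queue A #5, queue B #12), then Echo (queue A #6, queue B #13), then Haze (queue A #12, queue B #14), then Ember (queue A #14, queue B #15); all 7 songs appear in both, in order, and the DP table's final entry dp[15][15] is also 7, so no common subsequence is longer.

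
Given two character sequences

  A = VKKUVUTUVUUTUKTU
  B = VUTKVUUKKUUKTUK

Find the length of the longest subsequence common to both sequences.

10

One common subsequence of length 10: V at A[1]=B[1]; then K at A[3]=B[4]; then V at A[5]=B[5]; then U at A[6]=B[6]; then U at A[8]=B[7]; then U at A[10]=B[10]; then U at A[11]=B[11]; then T at A[12]=B[13]; then U at A[13]=B[14]; then K at A[14]=B[15]. Since dp[16][15] = 10, nothing longer is possible.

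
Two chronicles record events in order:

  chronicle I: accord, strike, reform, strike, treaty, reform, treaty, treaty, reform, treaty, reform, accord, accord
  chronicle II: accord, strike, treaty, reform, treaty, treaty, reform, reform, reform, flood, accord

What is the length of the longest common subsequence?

9

Taking accord at chronicle I[1]=chronicle II[1] → strike at chronicle I[4]=chronicle II[2] → treaty at chronicle I[5]=chronicle II[3] → reform at chronicle I[6]=chronicle II[4] → treaty at chronicle I[7]=chronicle II[5] → treaty at chronicle I[8]=chronicle II[6] → reform at chronicle I[9]=chronicle II[8] → reform at chronicle I[11]=chronicle II[9] → accord at chronicle I[13]=chronicle II[11] gives a common subsequence of length 9. Since dp[13][11] = 9, nothing longer is possible.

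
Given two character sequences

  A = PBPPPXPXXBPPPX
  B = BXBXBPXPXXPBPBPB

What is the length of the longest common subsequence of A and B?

9

Taking B at A[2]=B[5] → P at A[5]=B[6] → X at A[6]=B[7] → P at A[7]=B[8] → X at A[8]=B[9] → X at A[9]=B[10] → B at A[10]=B[12] → P at A[11]=B[13] → P at A[12]=B[15] gives a common subsequence of length 9, and the DP table's final entry dp[14][16] is also 9, so no common subsequence is longer.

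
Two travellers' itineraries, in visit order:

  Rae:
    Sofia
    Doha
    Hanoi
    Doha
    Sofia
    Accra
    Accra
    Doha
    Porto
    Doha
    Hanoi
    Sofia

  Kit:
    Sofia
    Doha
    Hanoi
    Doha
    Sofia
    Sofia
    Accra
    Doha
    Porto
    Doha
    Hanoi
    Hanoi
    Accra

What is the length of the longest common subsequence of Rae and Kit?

10

Taking Sofia [1,1], then Doha [2,2], then Hanoi [3,3], then Doha [4,4], then Sofia [5,6], then Accra [7,7], then Doha [8,8], then Porto [9,9], then Doha [10,10], then Hanoi [11,12] gives a common subsequence of length 10, and the DP table's final entry dp[12][13] is also 10, so no common subsequence is longer.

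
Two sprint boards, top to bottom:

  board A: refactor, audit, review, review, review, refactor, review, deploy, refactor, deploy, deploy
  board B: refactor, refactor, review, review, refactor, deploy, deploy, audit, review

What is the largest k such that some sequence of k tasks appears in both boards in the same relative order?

6

Match refactor [1,2], review [4,3], review [5,4], refactor [6,5], deploy [8,6], deploy [10,7] — 6 tasks in the same relative order in both. The LCS DP gives dp[11][9] = 6, so this is optimal.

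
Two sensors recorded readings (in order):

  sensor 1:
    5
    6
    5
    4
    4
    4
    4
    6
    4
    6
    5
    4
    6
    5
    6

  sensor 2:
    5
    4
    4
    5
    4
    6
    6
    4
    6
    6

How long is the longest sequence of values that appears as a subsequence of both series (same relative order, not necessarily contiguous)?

One common subsequence of length 9: 5 (sensor 1 #3, sensor 2 #1); then 4 (sensor 1 #4, sensor 2 #2); then 4 (sensor 1 #5, sensor 2 #3); then 4 (sensor 1 #7, sensor 2 #5); then 6 (sensor 1 #8, sensor 2 #6); then 6 (sensor 1 #10, sensor 2 #7); then 4 (sensor 1 #12, sensor 2 #8); then 6 (sensor 1 #13, sensor 2 #9); then 6 (sensor 1 #15, sensor 2 #10). Since dp[15][10] = 9, nothing longer is possible.

9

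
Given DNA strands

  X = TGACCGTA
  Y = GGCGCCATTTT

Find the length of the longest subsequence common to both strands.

4

Let dp[i][j] be the LCS length of the first i bases of X and the first j bases of Y. dp[i][j] = dp[i-1][j-1]+1 when the i-th and j-th bases match, else max(dp[i-1][j], dp[i][j-1]).
    ·  G  G  C  G  C  C  A  T  T  T  T
 ·  0  0  0  0  0  0  0  0  0  0  0  0
 T  0  0  0  0  0  0  0  0  1  1  1  1
 G  0  1  1  1  1  1  1  1  1  1  1  1
 A  0  1  1  1  1  1  1  2  2  2  2  2
 C  0  1  1  2  2  2  2  2  2  2  2  2
 C  0  1  1  2  2  3  3  3  3  3  3  3
 G  0  1  2  2  3  3  3  3  3  3  3  3
 T  0  1  2  2  3  3  3  3  4  4  4  4
 A  0  1  2  2  3  3  3  4  4  4  4  4
dp[8][11] = 4. One LCS (by backtracking along matches): GCCT.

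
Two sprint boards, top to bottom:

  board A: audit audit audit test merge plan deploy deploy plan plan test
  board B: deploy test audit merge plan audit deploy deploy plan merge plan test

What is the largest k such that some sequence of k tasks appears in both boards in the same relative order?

8

Taking audit [3,3]; then merge [5,4]; then plan [6,5]; then deploy [7,7]; then deploy [8,8]; then plan [9,9]; then plan [10,11]; then test [11,12] gives a common subsequence of length 8. dp[11][12] = 8 confirms this is the maximum.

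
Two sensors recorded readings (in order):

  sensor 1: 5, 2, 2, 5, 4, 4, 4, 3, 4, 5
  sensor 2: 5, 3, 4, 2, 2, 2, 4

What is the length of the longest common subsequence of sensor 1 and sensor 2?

Let dp[i][j] be the LCS length of the first i values of sensor 1 and the first j values of sensor 2. dp[i][j] = dp[i-1][j-1]+1 when the i-th and j-th values match, else max(dp[i-1][j], dp[i][j-1]).
    ·  5  3  4  2  2  2  4
 ·  0  0  0  0  0  0  0  0
 5  0  1  1  1  1  1  1  1
 2  0  1  1  1  2  2  2  2
 2  0  1  1  1  2  3  3  3
 5  0  1  1  1  2  3  3  3
 4  0  1  1  2  2  3  3  4
 4  0  1  1  2  2  3  3  4
 4  0  1  1  2  2  3  3  4
 3  0  1  2  2  2  3  3  4
 4  0  1  2  3  3  3  3  4
 5  0  1  2  3  3  3  3  4
dp[10][7] = 4. One LCS (by backtracking along matches): 5, 2, 2, 4.

4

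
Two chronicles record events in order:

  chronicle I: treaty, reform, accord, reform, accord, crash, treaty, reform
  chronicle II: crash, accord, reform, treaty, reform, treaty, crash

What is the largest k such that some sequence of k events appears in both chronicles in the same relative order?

4

One common subsequence of length 4: accord (chronicle I #3, chronicle II #2) → reform (chronicle I #4, chronicle II #3) → treaty (chronicle I #7, chronicle II #4) → reform (chronicle I #8, chronicle II #5). Since dp[8][7] = 4, nothing longer is possible.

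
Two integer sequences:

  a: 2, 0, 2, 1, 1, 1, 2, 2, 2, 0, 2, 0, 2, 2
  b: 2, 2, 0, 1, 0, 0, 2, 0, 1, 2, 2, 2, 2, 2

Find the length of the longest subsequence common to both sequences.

9

One common subsequence of length 9: 2 [1,2] → 0 [2,6] → 2 [3,7] → 1 [6,9] → 2 [8,10] → 2 [9,11] → 2 [11,12] → 2 [13,13] → 2 [14,14]. The LCS DP gives dp[14][14] = 9, so this is optimal.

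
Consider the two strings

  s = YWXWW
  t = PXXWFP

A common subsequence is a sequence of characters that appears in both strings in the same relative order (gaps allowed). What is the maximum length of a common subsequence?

Taking X (s #3, t #3) → W (s #4, t #4) gives a common subsequence of length 2. Since dp[5][6] = 2, nothing longer is possible.

2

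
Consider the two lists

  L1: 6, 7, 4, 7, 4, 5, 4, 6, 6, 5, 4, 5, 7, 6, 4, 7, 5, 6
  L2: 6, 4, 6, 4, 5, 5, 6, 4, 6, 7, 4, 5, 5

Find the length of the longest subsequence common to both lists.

9

One common subsequence of length 9: 6 [1,1]; then 4 [3,2]; then 4 [5,4]; then 5 [6,6]; then 4 [7,8]; then 6 [8,9]; then 4 [11,11]; then 5 [12,12]; then 5 [17,13]. The LCS DP gives dp[18][13] = 9, so this is optimal.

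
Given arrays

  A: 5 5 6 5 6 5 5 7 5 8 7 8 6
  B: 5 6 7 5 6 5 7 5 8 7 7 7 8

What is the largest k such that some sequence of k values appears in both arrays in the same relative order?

10

One common subsequence of length 10: 5 [2,1], then 6 [3,2], then 5 [4,4], then 6 [5,5], then 5 [7,6], then 7 [8,7], then 5 [9,8], then 8 [10,9], then 7 [11,12], then 8 [12,13]. Since dp[13][13] = 10, nothing longer is possible.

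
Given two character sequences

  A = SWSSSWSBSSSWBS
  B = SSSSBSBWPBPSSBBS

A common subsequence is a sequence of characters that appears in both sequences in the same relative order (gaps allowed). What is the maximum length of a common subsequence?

10

Pick S (A #1, B #2); then S (A #3, B #3); then S (A #4, B #4); then S (A #5, B #6); then W (A #6, B #8); then B (A #8, B #10); then S (A #9, B #12); then S (A #10, B #13); then B (A #13, B #15); then S (A #14, B #16); all 10 characters appear in both, in order. Since dp[14][16] = 10, nothing longer is possible.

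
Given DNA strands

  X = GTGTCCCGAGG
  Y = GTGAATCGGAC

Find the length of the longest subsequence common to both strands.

7

Let dp[i][j] be the LCS length of the first i bases of X and the first j bases of Y. dp[i][j] = dp[i-1][j-1]+1 when the i-th and j-th bases match, else max(dp[i-1][j], dp[i][j-1]).
    ·  G  T  G  A  A  T  C  G  G  A  C
 ·  0  0  0  0  0  0  0  0  0  0  0  0
 G  0  1  1  1  1  1  1  1  1  1  1  1
 T  0  1  2  2  2  2  2  2  2  2  2  2
 G  0  1  2  3  3  3  3  3  3  3  3  3
 T  0  1  2  3  3  3  4  4  4  4  4  4
 C  0  1  2  3  3  3  4  5  5  5  5  5
 C  0  1  2  3  3  3  4  5  5  5  5  6
 C  0  1  2  3  3  3  4  5  5  5  5  6
 G  0  1  2  3  3  3  4  5  6  6  6  6
 A  0  1  2  3  4  4  4  5  6  6  7  7
 G  0  1  2  3  4  4  4  5  6  7  7  7
 G  0  1  2  3  4  4  4  5  6  7  7  7
dp[11][11] = 7. One LCS (by backtracking along matches): GTGTCGA.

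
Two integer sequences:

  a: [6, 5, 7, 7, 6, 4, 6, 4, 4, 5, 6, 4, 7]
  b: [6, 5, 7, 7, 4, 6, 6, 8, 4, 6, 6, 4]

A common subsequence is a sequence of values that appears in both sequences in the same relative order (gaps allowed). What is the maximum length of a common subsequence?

Match 6 [1,1]; then 5 [2,2]; then 7 [3,3]; then 7 [4,4]; then 6 [5,7]; then 4 [6,9]; then 6 [7,10]; then 6 [11,11]; then 4 [12,12] — 9 values in the same relative order in both. Since dp[13][12] = 9, nothing longer is possible.

9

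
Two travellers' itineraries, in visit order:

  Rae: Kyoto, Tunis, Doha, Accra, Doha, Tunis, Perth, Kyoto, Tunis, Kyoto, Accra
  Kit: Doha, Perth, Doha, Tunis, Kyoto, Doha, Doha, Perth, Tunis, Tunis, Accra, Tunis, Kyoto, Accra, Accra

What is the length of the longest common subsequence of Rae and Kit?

Match Kyoto (Rae #1, Kit #5), Doha (Rae #3, Kit #6), Doha (Rae #5, Kit #7), Tunis (Rae #6, Kit #10), Tunis (Rae #9, Kit #12), Kyoto (Rae #10, Kit #13), Accra (Rae #11, Kit #15) — 7 stops in the same relative order in both. Since dp[11][15] = 7, nothing longer is possible.

7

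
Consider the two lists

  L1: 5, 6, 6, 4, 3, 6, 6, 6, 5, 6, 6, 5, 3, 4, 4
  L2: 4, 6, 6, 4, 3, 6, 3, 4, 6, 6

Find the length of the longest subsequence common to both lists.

Pick 6 (L1 #2, L2 #2) → 6 (L1 #3, L2 #3) → 4 (L1 #4, L2 #4) → 3 (L1 #5, L2 #5) → 6 (L1 #6, L2 #6) → 6 (L1 #10, L2 #9) → 6 (L1 #11, L2 #10); all 7 values appear in both, in order. Since dp[15][10] = 7, nothing longer is possible.

7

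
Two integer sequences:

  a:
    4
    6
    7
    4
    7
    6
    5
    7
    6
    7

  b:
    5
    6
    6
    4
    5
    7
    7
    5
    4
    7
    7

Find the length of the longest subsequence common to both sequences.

Taking 4 at a[1]=b[4] → 7 at a[3]=b[6] → 7 at a[5]=b[7] → 5 at a[7]=b[8] → 7 at a[8]=b[10] → 7 at a[10]=b[11] gives a common subsequence of length 6. The LCS DP gives dp[10][11] = 6, so this is optimal.

6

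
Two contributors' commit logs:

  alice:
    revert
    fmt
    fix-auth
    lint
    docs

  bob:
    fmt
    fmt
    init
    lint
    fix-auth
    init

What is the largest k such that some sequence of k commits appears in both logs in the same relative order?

2

Taking fmt [2,2] → fix-auth [3,5] gives a common subsequence of length 2, and the DP table's final entry dp[5][6] is also 2, so no common subsequence is longer.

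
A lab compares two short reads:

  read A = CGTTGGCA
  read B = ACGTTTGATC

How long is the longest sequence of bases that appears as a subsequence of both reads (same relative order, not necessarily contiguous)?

Let dp[i][j] be the LCS length of the first i bases of read A and the first j bases of read B. dp[i][j] = dp[i-1][j-1]+1 when the i-th and j-th bases match, else max(dp[i-1][j], dp[i][j-1]).
    ·  A  C  G  T  T  T  G  A  T  C
 ·  0  0  0  0  0  0  0  0  0  0  0
 C  0  0  1  1  1  1  1  1  1  1  1
 G  0  0  1  2  2  2  2  2  2  2  2
 T  0  0  1  2  3  3  3  3  3  3  3
 T  0  0  1  2  3  4  4  4  4  4  4
 G  0  0  1  2  3  4  4  5  5  5  5
 G  0  0  1  2  3  4  4  5  5  5  5
 C  0  0  1  2  3  4  4  5  5  5  6
 A  0  1  1  2  3  4  4  5  6  6  6
dp[8][10] = 6. One LCS (by backtracking along matches): CGTTGC.

6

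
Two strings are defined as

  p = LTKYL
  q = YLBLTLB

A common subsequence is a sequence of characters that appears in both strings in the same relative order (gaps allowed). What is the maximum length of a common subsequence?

3

Pick L [1,4] → T [2,5] → L [5,6]; all 3 characters appear in both, in order. dp[5][7] = 3 confirms this is the maximum.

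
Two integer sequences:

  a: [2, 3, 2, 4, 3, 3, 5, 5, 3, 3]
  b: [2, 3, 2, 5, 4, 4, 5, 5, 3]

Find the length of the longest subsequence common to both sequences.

Match 2 (a #1, b #1), then 3 (a #2, b #2), then 2 (a #3, b #3), then 4 (a #4, b #6), then 5 (a #7, b #7), then 5 (a #8, b #8), then 3 (a #10, b #9) — 7 values in the same relative order in both, and the DP table's final entry dp[10][9] is also 7, so no common subsequence is longer.

7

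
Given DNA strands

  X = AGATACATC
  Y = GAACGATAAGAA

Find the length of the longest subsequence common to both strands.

6

Let dp[i][j] be the LCS length of the first i bases of X and the first j bases of Y. dp[i][j] = dp[i-1][j-1]+1 when the i-th and j-th bases match, else max(dp[i-1][j], dp[i][j-1]).
    ·  G  A  A  C  G  A  T  A  A  G  A  A
 ·  0  0  0  0  0  0  0  0  0  0  0  0  0
 A  0  0  1  1  1  1  1  1  1  1  1  1  1
 G  0  1  1  1  1  2  2  2  2  2  2  2  2
 A  0  1  2  2  2  2  3  3  3  3  3  3  3
 T  0  1  2  2  2  2  3  4  4  4  4  4  4
 A  0  1  2  3  3  3  3  4  5  5  5  5  5
 C  0  1  2  3  4  4  4  4  5  5  5  5  5
 A  0  1  2  3  4  4  5  5  5  6  6  6  6
 T  0  1  2  3  4  4  5  6  6  6  6  6  6
 C  0  1  2  3  4  4  5  6  6  6  6  6  6
dp[9][12] = 6. One LCS (by backtracking along matches): AGATAA.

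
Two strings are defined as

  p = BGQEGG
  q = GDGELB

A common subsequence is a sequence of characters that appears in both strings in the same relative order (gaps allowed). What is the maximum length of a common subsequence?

Match G at p[2]=q[3], E at p[4]=q[4] — 2 characters in the same relative order in both. Since dp[6][6] = 2, nothing longer is possible.

2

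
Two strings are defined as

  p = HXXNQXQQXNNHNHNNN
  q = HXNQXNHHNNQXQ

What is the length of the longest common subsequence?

Pick H at p[1]=q[1]; then X at p[3]=q[2]; then N at p[4]=q[3]; then Q at p[8]=q[4]; then X at p[9]=q[5]; then N at p[11]=q[6]; then H at p[12]=q[7]; then H at p[14]=q[8]; then N at p[15]=q[9]; then N at p[16]=q[10]; all 10 characters appear in both, in order. Since dp[17][13] = 10, nothing longer is possible.

10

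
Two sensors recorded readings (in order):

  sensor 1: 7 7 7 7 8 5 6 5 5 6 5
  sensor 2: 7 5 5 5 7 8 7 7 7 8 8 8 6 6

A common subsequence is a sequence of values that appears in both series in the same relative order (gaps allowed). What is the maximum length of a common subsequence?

7

Taking 7 (sensor 1 #1, sensor 2 #5); then 7 (sensor 1 #2, sensor 2 #7); then 7 (sensor 1 #3, sensor 2 #8); then 7 (sensor 1 #4, sensor 2 #9); then 8 (sensor 1 #5, sensor 2 #12); then 6 (sensor 1 #7, sensor 2 #13); then 6 (sensor 1 #10, sensor 2 #14) gives a common subsequence of length 7, and the DP table's final entry dp[11][14] is also 7, so no common subsequence is longer.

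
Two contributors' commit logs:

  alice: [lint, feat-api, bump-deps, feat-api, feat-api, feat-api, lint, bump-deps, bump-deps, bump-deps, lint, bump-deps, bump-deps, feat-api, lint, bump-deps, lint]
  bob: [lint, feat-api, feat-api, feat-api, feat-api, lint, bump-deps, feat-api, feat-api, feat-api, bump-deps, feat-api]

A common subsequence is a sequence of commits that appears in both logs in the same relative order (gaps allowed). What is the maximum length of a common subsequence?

Pick lint [1,1], then feat-api [2,2], then feat-api [4,3], then feat-api [5,4], then feat-api [6,5], then lint [7,6], then bump-deps [8,7], then bump-deps [13,11], then feat-api [14,12]; all 9 commits appear in both, in order. The LCS DP gives dp[17][12] = 9, so this is optimal.

9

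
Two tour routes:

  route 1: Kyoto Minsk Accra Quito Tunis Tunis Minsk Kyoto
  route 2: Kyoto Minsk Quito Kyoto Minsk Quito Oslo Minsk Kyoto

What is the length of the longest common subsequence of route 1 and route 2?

Match Kyoto (route 1 #1, route 2 #4); then Minsk (route 1 #2, route 2 #5); then Quito (route 1 #4, route 2 #6); then Minsk (route 1 #7, route 2 #8); then Kyoto (route 1 #8, route 2 #9) — 5 stops in the same relative order in both. Since dp[8][9] = 5, nothing longer is possible.

5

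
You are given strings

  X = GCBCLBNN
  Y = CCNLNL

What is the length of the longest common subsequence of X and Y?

4

Pick C (X #2, Y #1), C (X #4, Y #2), L (X #5, Y #4), N (X #7, Y #5); all 4 characters appear in both, in order. dp[8][6] = 4 confirms this is the maximum.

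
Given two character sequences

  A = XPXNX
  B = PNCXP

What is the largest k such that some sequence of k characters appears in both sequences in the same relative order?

3

Let dp[i][j] be the LCS length of the first i characters of A and the first j characters of B. dp[i][j] = dp[i-1][j-1]+1 when the i-th and j-th characters match, else max(dp[i-1][j], dp[i][j-1]).
    ·  P  N  C  X  P
 ·  0  0  0  0  0  0
 X  0  0  0  0  1  1
 P  0  1  1  1  1  2
 X  0  1  1  1  2  2
 N  0  1  2  2  2  2
 X  0  1  2  2  3  3
dp[5][5] = 3. One LCS (by backtracking along matches): PNX.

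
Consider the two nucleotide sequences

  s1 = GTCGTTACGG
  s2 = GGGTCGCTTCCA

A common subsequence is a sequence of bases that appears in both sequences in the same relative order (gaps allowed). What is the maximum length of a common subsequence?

7

Match G [1,3] → T [2,4] → C [3,5] → G [4,6] → T [5,8] → T [6,9] → A [7,12] — 7 bases in the same relative order in both. The LCS DP gives dp[10][12] = 7, so this is optimal.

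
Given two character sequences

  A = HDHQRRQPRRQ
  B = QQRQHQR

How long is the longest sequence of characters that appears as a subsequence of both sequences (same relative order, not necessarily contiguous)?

Pick Q [4,2], then R [5,3], then Q [7,6], then R [10,7]; all 4 characters appear in both, in order, and the DP table's final entry dp[11][7] is also 4, so no common subsequence is longer.

4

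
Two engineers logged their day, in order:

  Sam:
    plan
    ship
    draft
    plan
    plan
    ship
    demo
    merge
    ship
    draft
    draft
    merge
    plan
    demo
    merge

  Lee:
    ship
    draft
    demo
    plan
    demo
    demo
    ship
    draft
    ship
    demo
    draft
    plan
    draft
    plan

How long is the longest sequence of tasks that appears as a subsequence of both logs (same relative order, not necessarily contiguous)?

Taking plan at Sam[1]=Lee[4]; then ship at Sam[2]=Lee[7]; then draft at Sam[3]=Lee[8]; then ship at Sam[6]=Lee[9]; then demo at Sam[7]=Lee[10]; then draft at Sam[10]=Lee[11]; then draft at Sam[11]=Lee[13]; then plan at Sam[13]=Lee[14] gives a common subsequence of length 8. The LCS DP gives dp[15][14] = 8, so this is optimal.

8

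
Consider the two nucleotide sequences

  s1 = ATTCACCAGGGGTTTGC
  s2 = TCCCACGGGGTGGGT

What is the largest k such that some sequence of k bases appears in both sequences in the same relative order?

11

Match T at s1[3]=s2[1] → C at s1[4]=s2[2] → C at s1[6]=s2[3] → C at s1[7]=s2[4] → A at s1[8]=s2[5] → G at s1[9]=s2[7] → G at s1[10]=s2[8] → G at s1[11]=s2[9] → G at s1[12]=s2[10] → T at s1[13]=s2[11] → T at s1[15]=s2[15] — 11 bases in the same relative order in both. dp[17][15] = 11 confirms this is the maximum.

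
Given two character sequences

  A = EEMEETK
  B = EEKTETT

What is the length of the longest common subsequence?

Let dp[i][j] be the LCS length of the first i characters of A and the first j characters of B. dp[i][j] = dp[i-1][j-1]+1 when the i-th and j-th characters match, else max(dp[i-1][j], dp[i][j-1]).
    ·  E  E  K  T  E  T  T
 ·  0  0  0  0  0  0  0  0
 E  0  1  1  1  1  1  1  1
 E  0  1  2  2  2  2  2  2
 M  0  1  2  2  2  2  2  2
 E  0  1  2  2  2  3  3  3
 E  0  1  2  2  2  3  3  3
 T  0  1  2  2  3  3  4  4
 K  0  1  2  3  3  3  4  4
dp[7][7] = 4. One LCS (by backtracking along matches): EEET.

4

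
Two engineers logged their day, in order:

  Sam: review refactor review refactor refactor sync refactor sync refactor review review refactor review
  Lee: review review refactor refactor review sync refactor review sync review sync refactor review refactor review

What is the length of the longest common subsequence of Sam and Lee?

11

Match review [1,1], then review [3,2], then refactor [4,3], then refactor [5,4], then sync [6,6], then refactor [7,7], then sync [8,11], then refactor [9,12], then review [11,13], then refactor [12,14], then review [13,15] — 11 tasks in the same relative order in both. The LCS DP gives dp[13][15] = 11, so this is optimal.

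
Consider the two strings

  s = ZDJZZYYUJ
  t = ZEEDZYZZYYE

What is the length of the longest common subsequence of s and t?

6

Pick Z (s #1, t #1), then D (s #2, t #4), then Z (s #4, t #7), then Z (s #5, t #8), then Y (s #6, t #9), then Y (s #7, t #10); all 6 characters appear in both, in order. Since dp[9][11] = 6, nothing longer is possible.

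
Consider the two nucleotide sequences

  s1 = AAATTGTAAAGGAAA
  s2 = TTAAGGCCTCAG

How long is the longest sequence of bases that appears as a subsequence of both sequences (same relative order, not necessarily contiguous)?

7

Taking T (s1 #5, s2 #1), T (s1 #7, s2 #2), A (s1 #9, s2 #3), A (s1 #10, s2 #4), G (s1 #11, s2 #5), G (s1 #12, s2 #6), A (s1 #13, s2 #11) gives a common subsequence of length 7. dp[15][12] = 7 confirms this is the maximum.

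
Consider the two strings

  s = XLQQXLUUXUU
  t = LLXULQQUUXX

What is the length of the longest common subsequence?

7

Let dp[i][j] be the LCS length of the first i characters of s and the first j characters of t. dp[i][j] = dp[i-1][j-1]+1 when the i-th and j-th characters match, else max(dp[i-1][j], dp[i][j-1]).
    ·  L  L  X  U  L  Q  Q  U  U  X  X
 ·  0  0  0  0  0  0  0  0  0  0  0  0
 X  0  0  0  1  1  1  1  1  1  1  1  1
 L  0  1  1  1  1  2  2  2  2  2  2  2
 Q  0  1  1  1  1  2  3  3  3  3  3  3
 Q  0  1  1  1  1  2  3  4  4  4  4  4
 X  0  1  1  2  2  2  3  4  4  4  5  5
 L  0  1  2  2  2  3  3  4  4  4  5  5
 U  0  1  2  2  3  3  3  4  5  5  5  5
 U  0  1  2  2  3  3  3  4  5  6  6  6
 X  0  1  2  3  3  3  3  4  5  6  7  7
 U  0  1  2  3  4  4  4  4  5  6  7  7
 U  0  1  2  3  4  4  4  4  5  6  7  7
dp[11][11] = 7. One LCS (by backtracking along matches): XLQQUUX.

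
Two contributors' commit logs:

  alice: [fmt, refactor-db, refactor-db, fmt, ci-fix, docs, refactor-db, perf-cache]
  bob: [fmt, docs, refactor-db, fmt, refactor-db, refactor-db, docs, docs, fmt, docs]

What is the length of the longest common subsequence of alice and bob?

Taking fmt (alice #1, bob #4); then refactor-db (alice #2, bob #5); then refactor-db (alice #3, bob #6); then fmt (alice #4, bob #9); then docs (alice #6, bob #10) gives a common subsequence of length 5, and the DP table's final entry dp[8][10] is also 5, so no common subsequence is longer.

5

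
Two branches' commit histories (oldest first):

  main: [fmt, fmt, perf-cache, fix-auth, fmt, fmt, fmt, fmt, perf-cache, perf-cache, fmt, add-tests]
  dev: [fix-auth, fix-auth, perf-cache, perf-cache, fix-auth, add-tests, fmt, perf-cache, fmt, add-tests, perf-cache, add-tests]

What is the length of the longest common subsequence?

Match perf-cache at main[3]=dev[4] → fix-auth at main[4]=dev[5] → fmt at main[5]=dev[7] → fmt at main[6]=dev[9] → perf-cache at main[10]=dev[11] → add-tests at main[12]=dev[12] — 6 commits in the same relative order in both. The LCS DP gives dp[12][12] = 6, so this is optimal.

6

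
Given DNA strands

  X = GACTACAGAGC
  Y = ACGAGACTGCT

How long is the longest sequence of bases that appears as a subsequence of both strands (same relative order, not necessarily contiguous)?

7

Let dp[i][j] be the LCS length of the first i bases of X and the first j bases of Y. dp[i][j] = dp[i-1][j-1]+1 when the i-th and j-th bases match, else max(dp[i-1][j], dp[i][j-1]).
    ·  A  C  G  A  G  A  C  T  G  C  T
 ·  0  0  0  0  0  0  0  0  0  0  0  0
 G  0  0  0  1  1  1  1  1  1  1  1  1
 A  0  1  1  1  2  2  2  2  2  2  2  2
 C  0  1  2  2  2  2  2  3  3  3  3  3
 T  0  1  2  2  2  2  2  3  4  4  4  4
 A  0  1  2  2  3  3  3  3  4  4  4  4
 C  0  1  2  2  3  3  3  4  4  4  5  5
 A  0  1  2  2  3  3  4  4  4  4  5  5
 G  0  1  2  3  3  4  4  4  4  5  5  5
 A  0  1  2  3  4  4  5  5  5  5  5  5
 G  0  1  2  3  4  5  5  5  5  6  6  6
 C  0  1  2  3  4  5  5  6  6  6  7  7
dp[11][11] = 7. One LCS (by backtracking along matches): ACAGAGC.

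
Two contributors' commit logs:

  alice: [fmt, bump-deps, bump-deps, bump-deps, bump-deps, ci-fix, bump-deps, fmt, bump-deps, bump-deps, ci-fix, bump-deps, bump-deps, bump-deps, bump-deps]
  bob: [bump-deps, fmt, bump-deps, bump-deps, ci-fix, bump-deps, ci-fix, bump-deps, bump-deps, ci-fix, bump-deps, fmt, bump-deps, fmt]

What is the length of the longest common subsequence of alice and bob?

10

Match fmt at alice[1]=bob[2], bump-deps at alice[2]=bob[3], bump-deps at alice[3]=bob[4], bump-deps at alice[5]=bob[6], ci-fix at alice[6]=bob[7], bump-deps at alice[9]=bob[8], bump-deps at alice[10]=bob[9], ci-fix at alice[11]=bob[10], bump-deps at alice[12]=bob[11], bump-deps at alice[13]=bob[13] — 10 commits in the same relative order in both. Since dp[15][14] = 10, nothing longer is possible.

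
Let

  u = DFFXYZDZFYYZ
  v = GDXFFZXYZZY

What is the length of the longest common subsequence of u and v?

Pick D (u #1, v #2), then F (u #2, v #4), then F (u #3, v #5), then X (u #4, v #7), then Y (u #5, v #8), then Z (u #6, v #9), then Z (u #8, v #10), then Y (u #11, v #11); all 8 characters appear in both, in order. The LCS DP gives dp[12][11] = 8, so this is optimal.

8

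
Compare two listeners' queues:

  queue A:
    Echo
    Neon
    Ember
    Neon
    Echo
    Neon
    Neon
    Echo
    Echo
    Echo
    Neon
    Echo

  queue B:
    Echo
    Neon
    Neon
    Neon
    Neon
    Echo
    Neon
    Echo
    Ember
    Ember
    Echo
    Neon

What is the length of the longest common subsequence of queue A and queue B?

Pick Echo [1,1] → Neon [2,2] → Neon [4,3] → Neon [6,4] → Neon [7,5] → Echo [8,6] → Echo [9,8] → Echo [10,11] → Neon [11,12]; all 9 songs appear in both, in order, and the DP table's final entry dp[12][12] is also 9, so no common subsequence is longer.

9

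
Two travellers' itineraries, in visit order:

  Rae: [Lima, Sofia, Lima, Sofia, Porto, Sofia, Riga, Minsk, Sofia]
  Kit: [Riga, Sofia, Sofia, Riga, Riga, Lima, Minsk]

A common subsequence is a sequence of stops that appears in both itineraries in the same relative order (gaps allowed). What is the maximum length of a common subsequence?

Pick Sofia [2,2], then Sofia [4,3], then Riga [7,5], then Minsk [8,7]; all 4 stops appear in both, in order. dp[9][7] = 4 confirms this is the maximum.

4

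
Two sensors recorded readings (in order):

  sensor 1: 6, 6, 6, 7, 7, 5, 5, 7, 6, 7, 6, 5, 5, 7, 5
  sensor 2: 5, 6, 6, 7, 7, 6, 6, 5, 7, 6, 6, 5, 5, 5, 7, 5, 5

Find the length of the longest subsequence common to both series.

Pick 6 (sensor 1 #2, sensor 2 #2) → 6 (sensor 1 #3, sensor 2 #3) → 7 (sensor 1 #4, sensor 2 #4) → 7 (sensor 1 #5, sensor 2 #5) → 5 (sensor 1 #7, sensor 2 #8) → 7 (sensor 1 #8, sensor 2 #9) → 6 (sensor 1 #9, sensor 2 #10) → 6 (sensor 1 #11, sensor 2 #11) → 5 (sensor 1 #12, sensor 2 #13) → 5 (sensor 1 #13, sensor 2 #14) → 7 (sensor 1 #14, sensor 2 #15) → 5 (sensor 1 #15, sensor 2 #17); all 12 values appear in both, in order. Since dp[15][17] = 12, nothing longer is possible.

12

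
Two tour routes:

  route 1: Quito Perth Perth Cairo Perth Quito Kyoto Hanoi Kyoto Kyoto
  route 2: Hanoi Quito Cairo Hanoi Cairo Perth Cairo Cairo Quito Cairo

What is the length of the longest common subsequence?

4

Pick Quito at route 1[1]=route 2[2], then Perth at route 1[2]=route 2[6], then Cairo at route 1[4]=route 2[8], then Quito at route 1[6]=route 2[9]; all 4 stops appear in both, in order. The LCS DP gives dp[10][10] = 4, so this is optimal.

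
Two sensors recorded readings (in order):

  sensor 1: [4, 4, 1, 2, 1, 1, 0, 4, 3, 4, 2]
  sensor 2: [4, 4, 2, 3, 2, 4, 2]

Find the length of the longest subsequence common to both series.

One common subsequence of length 6: 4 at sensor 1[1]=sensor 2[1] → 4 at sensor 1[2]=sensor 2[2] → 2 at sensor 1[4]=sensor 2[3] → 3 at sensor 1[9]=sensor 2[4] → 4 at sensor 1[10]=sensor 2[6] → 2 at sensor 1[11]=sensor 2[7]. dp[11][7] = 6 confirms this is the maximum.

6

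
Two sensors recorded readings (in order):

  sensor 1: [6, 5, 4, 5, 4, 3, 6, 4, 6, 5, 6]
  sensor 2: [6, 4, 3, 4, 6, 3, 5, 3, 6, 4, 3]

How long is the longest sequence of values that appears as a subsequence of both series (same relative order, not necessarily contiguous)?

Taking 6 [1,1] → 4 [5,2] → 3 [6,3] → 4 [8,4] → 6 [9,5] → 5 [10,7] → 6 [11,9] gives a common subsequence of length 7. Since dp[11][11] = 7, nothing longer is possible.

7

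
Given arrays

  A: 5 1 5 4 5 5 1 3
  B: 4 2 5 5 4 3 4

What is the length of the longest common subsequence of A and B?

Pick 5 [1,3] → 5 [3,4] → 4 [4,5] → 3 [8,6]; all 4 values appear in both, in order, and the DP table's final entry dp[8][7] is also 4, so no common subsequence is longer.

4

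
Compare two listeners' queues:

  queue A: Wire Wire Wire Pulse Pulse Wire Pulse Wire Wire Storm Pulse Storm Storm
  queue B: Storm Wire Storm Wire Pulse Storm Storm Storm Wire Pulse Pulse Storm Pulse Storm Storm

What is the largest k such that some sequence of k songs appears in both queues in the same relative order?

One common subsequence of length 9: Wire at queue A[1]=queue B[2]; then Wire at queue A[2]=queue B[4]; then Wire at queue A[3]=queue B[9]; then Pulse at queue A[5]=queue B[10]; then Pulse at queue A[7]=queue B[11]; then Storm at queue A[10]=queue B[12]; then Pulse at queue A[11]=queue B[13]; then Storm at queue A[12]=queue B[14]; then Storm at queue A[13]=queue B[15]. dp[13][15] = 9 confirms this is the maximum.

9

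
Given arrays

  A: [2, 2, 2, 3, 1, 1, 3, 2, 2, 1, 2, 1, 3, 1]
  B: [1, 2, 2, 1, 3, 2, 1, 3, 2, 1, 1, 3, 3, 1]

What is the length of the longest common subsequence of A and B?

Taking 2 [1,2], then 2 [2,3], then 2 [3,6], then 1 [6,7], then 3 [7,8], then 2 [9,9], then 1 [10,10], then 1 [12,11], then 3 [13,13], then 1 [14,14] gives a common subsequence of length 10. Since dp[14][14] = 10, nothing longer is possible.

10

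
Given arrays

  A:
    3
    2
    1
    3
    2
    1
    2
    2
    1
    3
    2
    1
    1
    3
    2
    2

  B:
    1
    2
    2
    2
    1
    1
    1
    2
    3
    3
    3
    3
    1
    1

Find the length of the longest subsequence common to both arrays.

8

Pick 1 [3,1], 2 [5,2], 2 [7,3], 2 [8,4], 1 [9,7], 3 [10,12], 1 [12,13], 1 [13,14]; all 8 values appear in both, in order. dp[16][14] = 8 confirms this is the maximum.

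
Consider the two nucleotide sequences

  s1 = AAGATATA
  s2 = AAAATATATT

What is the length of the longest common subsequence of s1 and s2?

Pick A [1,2], then A [2,3], then A [4,4], then T [5,5], then A [6,6], then T [7,7], then A [8,8]; all 7 bases appear in both, in order. dp[8][10] = 7 confirms this is the maximum.

7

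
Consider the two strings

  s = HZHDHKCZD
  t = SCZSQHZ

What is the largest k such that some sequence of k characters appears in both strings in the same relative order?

3

Taking Z (s #2, t #3) → H (s #5, t #6) → Z (s #8, t #7) gives a common subsequence of length 3, and the DP table's final entry dp[9][7] is also 3, so no common subsequence is longer.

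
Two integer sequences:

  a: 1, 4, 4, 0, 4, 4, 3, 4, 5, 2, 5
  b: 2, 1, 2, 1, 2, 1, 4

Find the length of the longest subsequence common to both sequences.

One common subsequence of length 2: 1 at a[1]=b[6], then 4 at a[8]=b[7], and the DP table's final entry dp[11][7] is also 2, so no common subsequence is longer.

2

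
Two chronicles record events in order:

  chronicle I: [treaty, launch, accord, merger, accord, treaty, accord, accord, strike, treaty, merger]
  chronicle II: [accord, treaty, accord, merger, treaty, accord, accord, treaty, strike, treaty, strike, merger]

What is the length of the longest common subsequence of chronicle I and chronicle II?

9

One common subsequence of length 9: treaty at chronicle I[1]=chronicle II[2], accord at chronicle I[3]=chronicle II[3], merger at chronicle I[4]=chronicle II[4], treaty at chronicle I[6]=chronicle II[5], accord at chronicle I[7]=chronicle II[6], accord at chronicle I[8]=chronicle II[7], strike at chronicle I[9]=chronicle II[9], treaty at chronicle I[10]=chronicle II[10], merger at chronicle I[11]=chronicle II[12]. Since dp[11][12] = 9, nothing longer is possible.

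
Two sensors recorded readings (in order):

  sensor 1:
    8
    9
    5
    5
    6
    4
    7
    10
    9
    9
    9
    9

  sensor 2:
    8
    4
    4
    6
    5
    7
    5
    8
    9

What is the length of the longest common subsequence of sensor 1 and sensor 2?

Match 8 [1,1], 5 [3,5], 5 [4,7], 9 [12,9] — 4 values in the same relative order in both. Since dp[12][9] = 4, nothing longer is possible.

4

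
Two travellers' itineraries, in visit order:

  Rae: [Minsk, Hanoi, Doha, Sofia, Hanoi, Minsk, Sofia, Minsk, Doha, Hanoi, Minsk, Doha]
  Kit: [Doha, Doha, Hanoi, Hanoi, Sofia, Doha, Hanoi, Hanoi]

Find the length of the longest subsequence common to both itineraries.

Pick Hanoi [2,3] → Hanoi [5,4] → Sofia [7,5] → Doha [9,6] → Hanoi [10,8]; all 5 stops appear in both, in order. Since dp[12][8] = 5, nothing longer is possible.

5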